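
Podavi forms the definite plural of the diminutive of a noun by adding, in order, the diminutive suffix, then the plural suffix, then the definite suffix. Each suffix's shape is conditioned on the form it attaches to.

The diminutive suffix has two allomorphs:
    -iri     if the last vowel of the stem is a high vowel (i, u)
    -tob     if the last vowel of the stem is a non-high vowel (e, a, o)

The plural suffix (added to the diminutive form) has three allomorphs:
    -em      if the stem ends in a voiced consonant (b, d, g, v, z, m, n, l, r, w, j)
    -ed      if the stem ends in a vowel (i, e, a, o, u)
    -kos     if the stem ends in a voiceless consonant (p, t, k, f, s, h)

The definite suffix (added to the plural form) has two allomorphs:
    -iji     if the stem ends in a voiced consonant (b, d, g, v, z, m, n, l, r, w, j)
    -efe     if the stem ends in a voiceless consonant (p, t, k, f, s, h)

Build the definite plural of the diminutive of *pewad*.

pewadtobemiji

*pewad* — last vowel /a/ (a non-high vowel) → -tob → *pewadtob*.
Since the final sound of the diminutive form *pewadtob* is /b/ (a voiced consonant), it takes -em, giving *pewadtobem*.
The plural form *pewadtobem* — final consonant /m/ (voiced) → -iji → *pewadtobemiji*.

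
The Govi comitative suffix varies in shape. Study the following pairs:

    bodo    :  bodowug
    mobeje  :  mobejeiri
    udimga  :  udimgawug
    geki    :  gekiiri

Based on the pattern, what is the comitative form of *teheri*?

The suffix is conditioned by the last vowel: -iri when the last vowel of the stem is a front vowel (*mobeje*, *geki*); -wug when the last vowel of the stem is a back vowel (*bodo*, *udimga*).
*teheri* — last vowel /i/ (a front vowel) → -iri → *teheriiri*.

teheriiri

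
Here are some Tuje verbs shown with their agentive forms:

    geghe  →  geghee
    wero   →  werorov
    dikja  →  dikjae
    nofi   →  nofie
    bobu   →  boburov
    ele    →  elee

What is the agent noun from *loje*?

The pattern is rounding harmony: -rov when the last vowel of the stem is a rounded vowel (*wero*, *bobu*); -e when the last vowel of the stem is an unrounded vowel (*geghe*, *dikja*, *nofi*, *ele*).
*loje* — last vowel /e/ (an unrounded vowel) → -e → *lojee*.

lojee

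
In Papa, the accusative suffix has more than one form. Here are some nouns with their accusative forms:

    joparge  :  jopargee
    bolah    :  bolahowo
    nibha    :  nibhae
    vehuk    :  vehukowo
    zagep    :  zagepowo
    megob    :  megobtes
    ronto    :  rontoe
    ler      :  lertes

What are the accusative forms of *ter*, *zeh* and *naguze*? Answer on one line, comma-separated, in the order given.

The alternation tracks the final sound of the stem — -owo when the stem ends in a voiceless consonant (*bolah*, *vehuk*, *zagep*); -tes when the stem ends in a voiced consonant (*megob*, *ler*); -e when the stem ends in a vowel (*joparge*, *nibha*, *ronto*).
The final sound of *ter* is /r/, which is a voiced consonant, so the suffix is -tes, giving *tertes*.
*zeh*: final sound = /h/, a voiceless consonant → -owo → *zehowo*.
The final sound of *naguze* is /e/, which is a vowel, so the suffix is -e, giving *naguzee*.

tertes, zehowo, naguzee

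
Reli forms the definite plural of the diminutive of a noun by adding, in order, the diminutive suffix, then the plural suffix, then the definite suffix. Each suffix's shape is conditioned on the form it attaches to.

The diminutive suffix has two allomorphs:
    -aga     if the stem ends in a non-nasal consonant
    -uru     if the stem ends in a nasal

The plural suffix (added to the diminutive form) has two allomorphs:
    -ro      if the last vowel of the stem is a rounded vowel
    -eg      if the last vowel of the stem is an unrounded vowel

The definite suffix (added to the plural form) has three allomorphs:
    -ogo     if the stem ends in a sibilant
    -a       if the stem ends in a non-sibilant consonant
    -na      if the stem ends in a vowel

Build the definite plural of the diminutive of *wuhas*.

wuhasagaega

*wuhas* — final consonant /s/ (non-nasal) → -aga → *wuhasaga*.
The diminutive form *wuhasaga* — last vowel /a/ (an unrounded vowel) → -eg → *wuhasagaeg*.
The plural form *wuhasagaeg* — final sound /g/ (a non-sibilant consonant) → -a → *wuhasagaega*.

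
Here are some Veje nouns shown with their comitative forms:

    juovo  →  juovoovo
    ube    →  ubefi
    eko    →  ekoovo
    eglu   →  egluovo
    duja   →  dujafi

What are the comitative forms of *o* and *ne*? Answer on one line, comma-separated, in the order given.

oovo, nefi

Looking at the last vowel of each stem: -ovo when the last vowel of the stem is a rounded vowel (*juovo*, *eko*, *eglu*); -fi when the last vowel of the stem is an unrounded vowel (*ube*, *duja*).
*o* — last vowel /o/ (a rounded vowel) → -ovo → *oovo*.
The last vowel of *ne* is /e/, which is an unrounded vowel, so the suffix is -fi, giving *nefi*.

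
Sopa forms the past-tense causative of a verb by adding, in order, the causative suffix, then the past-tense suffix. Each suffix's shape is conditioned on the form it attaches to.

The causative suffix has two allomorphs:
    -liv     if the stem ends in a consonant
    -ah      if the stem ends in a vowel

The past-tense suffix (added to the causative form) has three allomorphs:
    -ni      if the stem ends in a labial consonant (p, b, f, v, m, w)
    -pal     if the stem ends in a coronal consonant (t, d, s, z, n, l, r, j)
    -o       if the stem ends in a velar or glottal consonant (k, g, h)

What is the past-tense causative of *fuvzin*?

*fuvzin*: final sound = /n/, a consonant → -liv → *fuvzinliv*.
Since the final consonant of the causative form *fuvzinliv* is /v/ (labial), it takes -ni, giving *fuvzinlivni*.

fuvzinlivni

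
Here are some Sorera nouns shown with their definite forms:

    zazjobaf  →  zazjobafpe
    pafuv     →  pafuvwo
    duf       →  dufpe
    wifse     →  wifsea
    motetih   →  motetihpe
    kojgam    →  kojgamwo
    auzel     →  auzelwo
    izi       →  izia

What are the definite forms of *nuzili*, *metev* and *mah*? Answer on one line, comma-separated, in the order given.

nuzilia, metevwo, mahpe

The pattern is voicing of the final sound: -pe when the stem ends in a voiceless consonant (*zazjobaf*, *duf*, *motetih*); -wo when the stem ends in a voiced consonant (*pafuv*, *kojgam*, *auzel*); -a when the stem ends in a vowel (*wifse*, *izi*).
*nuzili*: final sound = /i/, a vowel → -a → *nuzilia*.
The final sound of *metev* is /v/, which is a voiced consonant, so the suffix is -wo, giving *metevwo*.
*mah* — final sound /h/ (a voiceless consonant) → -pe → *mahpe*.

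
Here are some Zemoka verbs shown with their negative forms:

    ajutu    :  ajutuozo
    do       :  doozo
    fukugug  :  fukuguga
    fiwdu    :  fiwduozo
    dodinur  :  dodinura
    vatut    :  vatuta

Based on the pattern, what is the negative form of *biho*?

Looking at the final sound of each stem: -a when the stem ends in a consonant (*fukugug*, *dodinur*, *vatut*); -ozo when the stem ends in a vowel (*ajutu*, *do*, *fiwdu*).
The final sound of *biho* is /o/, which is a vowel, so the suffix is -ozo, giving *bihoozo*.

bihoozo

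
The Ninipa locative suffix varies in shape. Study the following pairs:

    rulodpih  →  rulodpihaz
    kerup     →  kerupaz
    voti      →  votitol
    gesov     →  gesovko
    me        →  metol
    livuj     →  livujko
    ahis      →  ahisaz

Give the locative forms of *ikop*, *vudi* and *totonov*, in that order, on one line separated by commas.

The pattern is voicing of the final sound: -az when the stem ends in a voiceless consonant (*rulodpih*, *kerup*, *ahis*); -ko when the stem ends in a voiced consonant (*gesov*, *livuj*); -tol when the stem ends in a vowel (*voti*, *me*).
*ikop* — final sound /p/ (a voiceless consonant) → -az → *ikopaz*.
Since the final sound of *vudi* is /i/ (a vowel), it takes -tol, giving *vuditol*.
*totonov*: final sound = /v/, a voiced consonant → -ko → *totonovko*.

ikopaz, vuditol, totonovko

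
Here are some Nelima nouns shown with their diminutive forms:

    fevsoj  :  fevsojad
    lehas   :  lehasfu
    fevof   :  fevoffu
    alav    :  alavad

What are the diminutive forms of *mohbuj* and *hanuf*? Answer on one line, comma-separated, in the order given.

The alternation tracks the final consonant of the stem — -fu when the stem ends in a voiceless consonant (*lehas*, *fevof*); -ad when the stem ends in a voiced consonant (*fevsoj*, *alav*).
Since the final consonant of *mohbuj* is /j/ (voiced), it takes -ad, giving *mohbujad*.
The final consonant of *hanuf* is /f/, which is voiceless, so the suffix is -fu, giving *hanuffu*.

mohbujad, hanuffu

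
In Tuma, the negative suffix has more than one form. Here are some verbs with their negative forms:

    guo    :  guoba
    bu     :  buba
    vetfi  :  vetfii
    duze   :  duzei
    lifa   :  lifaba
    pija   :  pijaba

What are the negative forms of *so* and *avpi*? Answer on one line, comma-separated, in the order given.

soba, avpii

The pattern is front/back vowel harmony: -i when the last vowel of the stem is a front vowel (*vetfi*, *duze*); -ba when the last vowel of the stem is a back vowel (*guo*, *bu*, *lifa*, *pija*).
The last vowel of *so* is /o/, which is a back vowel, so the suffix is -ba, giving *soba*.
Since the last vowel of *avpi* is /i/ (a front vowel), it takes -i, giving *avpii*.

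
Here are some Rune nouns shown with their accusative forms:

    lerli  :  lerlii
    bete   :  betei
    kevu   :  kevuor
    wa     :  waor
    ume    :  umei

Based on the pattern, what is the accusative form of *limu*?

The alternation tracks the last vowel of the stem — -i when the last vowel of the stem is a front vowel (*lerli*, *bete*, *ume*); -or when the last vowel of the stem is a back vowel (*kevu*, *wa*).
*limu*: last vowel = /u/, a back vowel → -or → *limuor*.

limuor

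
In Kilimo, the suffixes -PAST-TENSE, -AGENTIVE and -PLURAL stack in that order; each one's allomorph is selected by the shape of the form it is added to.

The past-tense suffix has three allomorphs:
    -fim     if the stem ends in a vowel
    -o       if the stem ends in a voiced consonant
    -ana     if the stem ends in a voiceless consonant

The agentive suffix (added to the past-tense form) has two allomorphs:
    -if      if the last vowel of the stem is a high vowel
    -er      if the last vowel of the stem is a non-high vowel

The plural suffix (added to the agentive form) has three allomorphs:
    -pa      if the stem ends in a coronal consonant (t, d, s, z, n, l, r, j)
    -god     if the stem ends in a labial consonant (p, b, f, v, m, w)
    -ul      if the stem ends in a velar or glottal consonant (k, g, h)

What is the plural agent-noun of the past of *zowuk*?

Since the final sound of *zowuk* is /k/ (a voiceless consonant), it takes -ana, giving *zowukana*.
Since the last vowel of the past-tense form *zowukana* is /a/ (a non-high vowel), it takes -er, giving *zowukanaer*.
The agentive form *zowukanaer*: final consonant = /r/, coronal → -pa → *zowukanaerpa*.

zowukanaerpa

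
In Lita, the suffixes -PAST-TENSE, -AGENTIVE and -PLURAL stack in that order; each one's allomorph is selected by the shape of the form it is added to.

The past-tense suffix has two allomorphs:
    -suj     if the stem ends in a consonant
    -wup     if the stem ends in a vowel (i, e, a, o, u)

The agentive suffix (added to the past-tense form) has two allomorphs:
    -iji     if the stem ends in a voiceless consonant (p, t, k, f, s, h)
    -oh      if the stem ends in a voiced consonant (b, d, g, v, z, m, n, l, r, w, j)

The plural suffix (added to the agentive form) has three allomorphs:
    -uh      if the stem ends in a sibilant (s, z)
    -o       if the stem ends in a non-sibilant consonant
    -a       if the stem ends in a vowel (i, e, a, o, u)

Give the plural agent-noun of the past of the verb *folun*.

folunsujoho

*folun* — final sound /n/ (a consonant) → -suj → *folunsuj*.
Since the final consonant of the past-tense form *folunsuj* is /j/ (voiced), it takes -oh, giving *folunsujoh*.
The agentive form *folunsujoh*: final sound = /h/, a non-sibilant consonant → -o → *folunsujoho*.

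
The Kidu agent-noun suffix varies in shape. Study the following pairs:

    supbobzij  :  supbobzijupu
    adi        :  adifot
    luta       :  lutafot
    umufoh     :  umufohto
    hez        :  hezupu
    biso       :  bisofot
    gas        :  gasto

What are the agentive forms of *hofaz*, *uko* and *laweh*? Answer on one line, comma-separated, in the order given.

Looking at the final sound of each stem: -to when the stem ends in a voiceless consonant (*umufoh*, *gas*); -upu when the stem ends in a voiced consonant (*supbobzij*, *hez*); -fot when the stem ends in a vowel (*adi*, *luta*, *biso*).
The final sound of *hofaz* is /z/, which is a voiced consonant, so the suffix is -upu, giving *hofazupu*.
*uko*: final sound = /o/, a vowel → -fot → *ukofot*.
The final sound of *laweh* is /h/, which is a voiceless consonant, so the suffix is -to, giving *lawehto*.

hofazupu, ukofot, lawehto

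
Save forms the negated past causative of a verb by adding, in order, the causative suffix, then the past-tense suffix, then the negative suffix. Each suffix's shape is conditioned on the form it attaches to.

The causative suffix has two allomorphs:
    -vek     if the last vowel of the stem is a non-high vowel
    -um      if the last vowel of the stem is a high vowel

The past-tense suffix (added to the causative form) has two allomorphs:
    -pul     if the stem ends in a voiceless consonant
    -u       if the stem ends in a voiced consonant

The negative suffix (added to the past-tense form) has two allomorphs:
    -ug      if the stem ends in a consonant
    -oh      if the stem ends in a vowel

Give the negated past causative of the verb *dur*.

*dur* — last vowel /u/ (a high vowel) → -um → *durum*.
Since the final consonant of the causative form *durum* is /m/ (voiced), it takes -u, giving *durumu*.
The past-tense form *durumu*: final sound = /u/, a vowel → -oh → *durumuoh*.

durumuoh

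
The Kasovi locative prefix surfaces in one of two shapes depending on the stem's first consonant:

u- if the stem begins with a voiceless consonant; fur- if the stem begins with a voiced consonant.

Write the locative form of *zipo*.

*zipo*: first consonant = /z/, voiced → fur- → *furzipo*.

furzipo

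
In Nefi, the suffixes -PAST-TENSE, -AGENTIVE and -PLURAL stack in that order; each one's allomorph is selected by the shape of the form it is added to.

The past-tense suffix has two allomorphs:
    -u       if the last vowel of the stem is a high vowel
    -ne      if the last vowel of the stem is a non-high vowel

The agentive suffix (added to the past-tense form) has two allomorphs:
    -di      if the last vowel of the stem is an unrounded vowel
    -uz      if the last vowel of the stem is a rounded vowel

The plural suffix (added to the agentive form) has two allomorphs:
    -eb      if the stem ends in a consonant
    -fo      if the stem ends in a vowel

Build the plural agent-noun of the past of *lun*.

*lun*: last vowel = /u/, a high vowel → -u → *lunu*.
Since the last vowel of the past-tense form *lunu* is /u/ (a rounded vowel), it takes -uz, giving *lunuuz*.
The agentive form *lunuuz*: final sound = /z/, a consonant → -eb → *lunuuzeb*.

lunuuzeb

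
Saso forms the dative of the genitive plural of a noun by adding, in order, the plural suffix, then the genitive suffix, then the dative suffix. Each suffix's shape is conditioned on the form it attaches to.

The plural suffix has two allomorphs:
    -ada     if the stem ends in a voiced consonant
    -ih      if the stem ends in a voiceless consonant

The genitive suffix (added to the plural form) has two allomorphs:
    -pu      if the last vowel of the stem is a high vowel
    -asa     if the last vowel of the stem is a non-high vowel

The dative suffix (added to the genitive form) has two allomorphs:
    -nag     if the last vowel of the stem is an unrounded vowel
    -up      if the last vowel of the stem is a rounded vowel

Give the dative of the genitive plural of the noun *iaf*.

iafihpuup

The final consonant of *iaf* is /f/, which is voiceless, so the plural suffix is -ih, giving *iafih*.
Since the last vowel of the plural form *iafih* is /i/ (a high vowel), it takes -pu, giving *iafihpu*.
The genitive form *iafihpu* — last vowel /u/ (a rounded vowel) → -up → *iafihpuup*.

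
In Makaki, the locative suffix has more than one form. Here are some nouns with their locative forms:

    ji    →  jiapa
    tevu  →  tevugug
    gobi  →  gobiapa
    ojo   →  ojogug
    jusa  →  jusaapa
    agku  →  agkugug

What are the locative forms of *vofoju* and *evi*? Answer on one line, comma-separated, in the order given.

vofojugug, eviapa

The pattern is rounding harmony: -gug when the last vowel of the stem is a rounded vowel (*tevu*, *ojo*, *agku*); -apa when the last vowel of the stem is an unrounded vowel (*ji*, *gobi*, *jusa*).
*vofoju*: last vowel = /u/, a rounded vowel → -gug → *vofojugug*.
*evi* — last vowel /i/ (an unrounded vowel) → -apa → *eviapa*.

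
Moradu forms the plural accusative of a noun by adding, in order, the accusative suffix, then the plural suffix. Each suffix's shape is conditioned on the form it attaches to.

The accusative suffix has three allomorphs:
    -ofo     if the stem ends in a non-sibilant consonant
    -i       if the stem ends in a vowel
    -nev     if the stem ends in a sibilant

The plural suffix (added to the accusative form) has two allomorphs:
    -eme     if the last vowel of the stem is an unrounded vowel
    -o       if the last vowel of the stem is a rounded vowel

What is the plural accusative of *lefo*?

lefoieme

Since the final sound of *lefo* is /o/ (a vowel), it takes -i, giving *lefoi*.
Since the last vowel of the accusative form *lefoi* is /i/ (an unrounded vowel), it takes -eme, giving *lefoieme*.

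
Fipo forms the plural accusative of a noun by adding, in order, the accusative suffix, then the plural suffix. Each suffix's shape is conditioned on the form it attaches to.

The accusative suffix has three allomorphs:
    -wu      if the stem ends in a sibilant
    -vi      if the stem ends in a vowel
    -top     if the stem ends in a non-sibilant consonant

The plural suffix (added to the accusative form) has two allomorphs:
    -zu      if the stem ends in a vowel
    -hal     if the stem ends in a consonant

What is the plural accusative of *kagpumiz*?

*kagpumiz* — final sound /z/ (a sibilant) → -wu → *kagpumizwu*.
Since the final sound of the accusative form *kagpumizwu* is /u/ (a vowel), it takes -zu, giving *kagpumizwuzu*.

kagpumizwuzu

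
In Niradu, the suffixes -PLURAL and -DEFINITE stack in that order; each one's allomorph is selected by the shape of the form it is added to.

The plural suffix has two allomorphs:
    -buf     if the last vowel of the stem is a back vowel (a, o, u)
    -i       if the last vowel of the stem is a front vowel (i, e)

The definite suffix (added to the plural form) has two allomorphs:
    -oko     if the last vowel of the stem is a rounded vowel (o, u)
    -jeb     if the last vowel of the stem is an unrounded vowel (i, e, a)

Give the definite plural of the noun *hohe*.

hoheijeb

The last vowel of *hohe* is /e/, which is a front vowel, so the plural suffix is -i, giving *hohei*.
The last vowel of the plural form *hohei* is /i/, which is an unrounded vowel, so the definite suffix is -jeb, giving *hoheijeb*.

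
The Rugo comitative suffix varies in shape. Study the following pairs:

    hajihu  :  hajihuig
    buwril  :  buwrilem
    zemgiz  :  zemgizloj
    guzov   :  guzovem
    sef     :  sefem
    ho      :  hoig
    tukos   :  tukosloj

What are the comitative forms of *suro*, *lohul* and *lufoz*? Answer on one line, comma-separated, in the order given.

The pattern is sibilance of the final sound: -loj when the stem ends in a sibilant (*zemgiz*, *tukos*); -em when the stem ends in a non-sibilant consonant (*buwril*, *guzov*, *sef*); -ig when the stem ends in a vowel (*hajihu*, *ho*).
*suro*: final sound = /o/, a vowel → -ig → *suroig*.
The final sound of *lohul* is /l/, which is a non-sibilant consonant, so the suffix is -em, giving *lohulem*.
*lufoz*: final sound = /z/, a sibilant → -loj → *lufozloj*.

suroig, lohulem, lufozloj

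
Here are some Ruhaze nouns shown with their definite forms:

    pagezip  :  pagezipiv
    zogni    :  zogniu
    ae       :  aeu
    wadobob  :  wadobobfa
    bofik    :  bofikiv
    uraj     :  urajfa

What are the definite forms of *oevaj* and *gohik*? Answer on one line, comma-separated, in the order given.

oevajfa, gohikiv

The pattern is voicing of the final sound: -iv when the stem ends in a voiceless consonant (*pagezip*, *bofik*); -fa when the stem ends in a voiced consonant (*wadobob*, *uraj*); -u when the stem ends in a vowel (*zogni*, *ae*).
*oevaj*: final sound = /j/, a voiced consonant → -fa → *oevajfa*.
*gohik*: final sound = /k/, a voiceless consonant → -iv → *gohikiv*.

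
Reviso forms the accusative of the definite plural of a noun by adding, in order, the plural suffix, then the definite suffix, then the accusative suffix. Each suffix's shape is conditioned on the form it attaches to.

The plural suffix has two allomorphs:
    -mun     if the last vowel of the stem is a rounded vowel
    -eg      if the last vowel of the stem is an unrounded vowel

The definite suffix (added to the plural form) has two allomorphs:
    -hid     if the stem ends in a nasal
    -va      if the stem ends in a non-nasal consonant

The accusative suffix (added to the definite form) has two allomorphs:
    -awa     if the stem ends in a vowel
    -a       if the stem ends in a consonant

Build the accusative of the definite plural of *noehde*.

noehdeegvaawa

*noehde* — last vowel /e/ (an unrounded vowel) → -eg → *noehdeeg*.
The final consonant of the plural form *noehdeeg* is /g/, which is non-nasal, so the definite suffix is -va, giving *noehdeegva*.
The definite form *noehdeegva* — final sound /a/ (a vowel) → -awa → *noehdeegvaawa*.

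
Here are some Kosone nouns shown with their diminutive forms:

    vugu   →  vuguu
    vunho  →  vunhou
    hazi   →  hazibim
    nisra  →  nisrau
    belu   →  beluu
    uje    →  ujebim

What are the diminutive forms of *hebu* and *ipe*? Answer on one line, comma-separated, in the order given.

hebuu, ipebim

The suffix is conditioned by the last vowel: -bim when the last vowel of the stem is a front vowel (*hazi*, *uje*); -u when the last vowel of the stem is a back vowel (*vugu*, *vunho*, *nisra*, *belu*).
The last vowel of *hebu* is /u/, which is a back vowel, so the suffix is -u, giving *hebuu*.
*ipe*: last vowel = /e/, a front vowel → -bim → *ipebim*.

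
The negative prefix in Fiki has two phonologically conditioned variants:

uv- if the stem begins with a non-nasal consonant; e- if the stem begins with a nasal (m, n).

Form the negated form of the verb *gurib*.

*gurib* — first consonant /g/ (non-nasal) → uv- → *uvgurib*.

uvgurib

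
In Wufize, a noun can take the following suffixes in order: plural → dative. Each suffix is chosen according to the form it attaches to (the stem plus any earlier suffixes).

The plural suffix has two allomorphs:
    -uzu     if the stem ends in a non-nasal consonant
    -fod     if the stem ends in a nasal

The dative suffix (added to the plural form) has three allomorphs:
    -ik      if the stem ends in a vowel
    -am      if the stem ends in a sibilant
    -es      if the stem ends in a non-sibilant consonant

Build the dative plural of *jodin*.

Since the final consonant of *jodin* is /n/ (a nasal), it takes -fod, giving *jodinfod*.
The final sound of the plural form *jodinfod* is /d/, which is a non-sibilant consonant, so the dative suffix is -es, giving *jodinfodes*.

jodinfodes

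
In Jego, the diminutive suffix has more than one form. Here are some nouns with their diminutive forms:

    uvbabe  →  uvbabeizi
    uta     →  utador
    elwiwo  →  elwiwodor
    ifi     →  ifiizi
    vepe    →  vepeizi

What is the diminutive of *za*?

Looking at the last vowel of each stem: -izi when the last vowel of the stem is a front vowel (*uvbabe*, *ifi*, *vepe*); -dor when the last vowel of the stem is a back vowel (*uta*, *elwiwo*).
*za* — last vowel /a/ (a back vowel) → -dor → *zador*.

zador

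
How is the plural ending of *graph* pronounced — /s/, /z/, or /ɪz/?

The stem *graph* ends in a voiceless non-sibilant consonant.
The plural suffix surfaces as /ɪz/ after sibilants, /s/ after other voiceless consonants, and /z/ after other voiced sounds.
So the plural -s on *graph* is pronounced /s/.

/s/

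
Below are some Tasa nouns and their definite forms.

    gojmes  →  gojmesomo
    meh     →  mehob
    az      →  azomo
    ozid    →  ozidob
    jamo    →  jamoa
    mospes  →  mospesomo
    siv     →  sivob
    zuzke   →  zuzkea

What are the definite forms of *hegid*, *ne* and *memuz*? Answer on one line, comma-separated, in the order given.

The alternation tracks the final sound of the stem — -omo when the stem ends in a sibilant (*gojmes*, *az*, *mospes*); -ob when the stem ends in a non-sibilant consonant (*meh*, *ozid*, *siv*); -a when the stem ends in a vowel (*jamo*, *zuzke*).
The final sound of *hegid* is /d/, which is a non-sibilant consonant, so the suffix is -ob, giving *hegidob*.
Since the final sound of *ne* is /e/ (a vowel), it takes -a, giving *nea*.
*memuz* — final sound /z/ (a sibilant) → -omo → *memuzomo*.

hegidob, nea, memuzomo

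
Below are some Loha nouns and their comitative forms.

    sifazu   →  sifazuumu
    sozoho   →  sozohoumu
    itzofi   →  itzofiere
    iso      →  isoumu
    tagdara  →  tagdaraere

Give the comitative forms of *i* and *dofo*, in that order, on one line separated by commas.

iere, dofoumu

The alternation tracks the last vowel of the stem — -umu when the last vowel of the stem is a rounded vowel (*sifazu*, *sozoho*, *iso*); -ere when the last vowel of the stem is an unrounded vowel (*itzofi*, *tagdara*).
The last vowel of *i* is /i/, which is an unrounded vowel, so the suffix is -ere, giving *iere*.
Since the last vowel of *dofo* is /o/ (a rounded vowel), it takes -umu, giving *dofoumu*.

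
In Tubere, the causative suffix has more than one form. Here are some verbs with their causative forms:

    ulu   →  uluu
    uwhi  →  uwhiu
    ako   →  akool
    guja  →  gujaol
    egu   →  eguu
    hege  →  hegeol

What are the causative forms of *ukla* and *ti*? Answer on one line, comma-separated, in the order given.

The pattern is height harmony: -u when the last vowel of the stem is a high vowel (*ulu*, *uwhi*, *egu*); -ol when the last vowel of the stem is a non-high vowel (*ako*, *guja*, *hege*).
*ukla* — last vowel /a/ (a non-high vowel) → -ol → *uklaol*.
*ti* — last vowel /i/ (a high vowel) → -u → *tiu*.

uklaol, tiu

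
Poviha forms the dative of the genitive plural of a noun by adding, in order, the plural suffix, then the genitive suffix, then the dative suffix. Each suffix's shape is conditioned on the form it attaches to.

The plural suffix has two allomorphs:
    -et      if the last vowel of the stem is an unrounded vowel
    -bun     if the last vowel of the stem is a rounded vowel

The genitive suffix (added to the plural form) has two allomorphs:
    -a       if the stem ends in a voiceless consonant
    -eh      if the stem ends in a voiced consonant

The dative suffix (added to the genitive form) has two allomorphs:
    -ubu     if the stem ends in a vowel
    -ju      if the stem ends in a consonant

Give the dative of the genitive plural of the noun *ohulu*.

ohulubunehju

The last vowel of *ohulu* is /u/, which is a rounded vowel, so the plural suffix is -bun, giving *ohulubun*.
The plural form *ohulubun* — final consonant /n/ (voiced) → -eh → *ohulubuneh*.
The genitive form *ohulubuneh* — final sound /h/ (a consonant) → -ju → *ohulubunehju*.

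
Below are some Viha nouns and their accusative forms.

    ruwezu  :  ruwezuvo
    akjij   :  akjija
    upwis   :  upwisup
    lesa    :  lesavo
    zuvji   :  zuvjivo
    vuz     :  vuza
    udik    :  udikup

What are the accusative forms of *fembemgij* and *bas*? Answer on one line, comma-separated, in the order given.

fembemgija, basup

The pattern is voicing of the final sound: -up when the stem ends in a voiceless consonant (*upwis*, *udik*); -a when the stem ends in a voiced consonant (*akjij*, *vuz*); -vo when the stem ends in a vowel (*ruwezu*, *lesa*, *zuvji*).
Since the final sound of *fembemgij* is /j/ (a voiced consonant), it takes -a, giving *fembemgija*.
*bas*: final sound = /s/, a voiceless consonant → -up → *basup*.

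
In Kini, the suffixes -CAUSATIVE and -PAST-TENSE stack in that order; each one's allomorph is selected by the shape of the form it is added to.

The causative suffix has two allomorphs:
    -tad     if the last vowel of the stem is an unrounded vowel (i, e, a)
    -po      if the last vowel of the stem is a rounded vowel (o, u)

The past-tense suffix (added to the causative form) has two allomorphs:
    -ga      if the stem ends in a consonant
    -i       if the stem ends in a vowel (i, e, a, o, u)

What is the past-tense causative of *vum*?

Since the last vowel of *vum* is /u/ (a rounded vowel), it takes -po, giving *vumpo*.
Since the final sound of the causative form *vumpo* is /o/ (a vowel), it takes -i, giving *vumpoi*.

vumpoi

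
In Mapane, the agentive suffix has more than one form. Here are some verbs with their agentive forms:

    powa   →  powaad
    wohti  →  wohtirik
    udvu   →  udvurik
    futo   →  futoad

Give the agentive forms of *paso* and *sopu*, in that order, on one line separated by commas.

The alternation tracks the last vowel of the stem — -rik when the last vowel of the stem is a high vowel (*wohti*, *udvu*); -ad when the last vowel of the stem is a non-high vowel (*powa*, *futo*).
*paso*: last vowel = /o/, a non-high vowel → -ad → *pasoad*.
Since the last vowel of *sopu* is /u/ (a high vowel), it takes -rik, giving *sopurik*.

pasoad, sopurik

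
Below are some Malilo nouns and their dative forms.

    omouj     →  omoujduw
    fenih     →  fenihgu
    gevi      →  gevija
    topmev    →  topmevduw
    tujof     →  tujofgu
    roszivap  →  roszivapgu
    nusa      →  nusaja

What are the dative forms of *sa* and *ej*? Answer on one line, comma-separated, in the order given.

The alternation tracks the final sound of the stem — -gu when the stem ends in a voiceless consonant (*fenih*, *tujof*, *roszivap*); -duw when the stem ends in a voiced consonant (*omouj*, *topmev*); -ja when the stem ends in a vowel (*gevi*, *nusa*).
Since the final sound of *sa* is /a/ (a vowel), it takes -ja, giving *saja*.
Since the final sound of *ej* is /j/ (a voiced consonant), it takes -duw, giving *ejduw*.

saja, ejduw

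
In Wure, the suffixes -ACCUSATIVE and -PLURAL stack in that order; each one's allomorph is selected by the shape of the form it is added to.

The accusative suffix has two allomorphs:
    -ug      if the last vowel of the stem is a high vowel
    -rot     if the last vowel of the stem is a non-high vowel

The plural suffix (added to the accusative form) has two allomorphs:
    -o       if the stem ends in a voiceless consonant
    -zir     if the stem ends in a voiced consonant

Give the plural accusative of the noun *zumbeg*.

The last vowel of *zumbeg* is /e/, which is a non-high vowel, so the accusative suffix is -rot, giving *zumbegrot*.
The accusative form *zumbegrot*: final consonant = /t/, voiceless → -o → *zumbegroto*.

zumbegroto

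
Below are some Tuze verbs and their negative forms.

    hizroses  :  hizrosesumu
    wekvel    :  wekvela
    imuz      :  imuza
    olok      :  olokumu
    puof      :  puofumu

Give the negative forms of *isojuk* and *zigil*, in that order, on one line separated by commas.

The alternation tracks the final consonant of the stem — -umu when the stem ends in a voiceless consonant (*hizroses*, *olok*, *puof*); -a when the stem ends in a voiced consonant (*wekvel*, *imuz*).
*isojuk* — final consonant /k/ (voiceless) → -umu → *isojukumu*.
The final consonant of *zigil* is /l/, which is voiced, so the suffix is -a, giving *zigila*.

isojukumu, zigila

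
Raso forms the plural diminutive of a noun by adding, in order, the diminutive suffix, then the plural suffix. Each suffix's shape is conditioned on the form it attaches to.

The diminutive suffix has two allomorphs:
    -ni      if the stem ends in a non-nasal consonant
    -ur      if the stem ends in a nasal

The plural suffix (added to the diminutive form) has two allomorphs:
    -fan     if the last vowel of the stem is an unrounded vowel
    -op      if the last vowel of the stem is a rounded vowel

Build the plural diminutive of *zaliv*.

zalivnifan

*zaliv*: final consonant = /v/, non-nasal → -ni → *zalivni*.
The diminutive form *zalivni*: last vowel = /i/, an unrounded vowel → -fan → *zalivnifan*.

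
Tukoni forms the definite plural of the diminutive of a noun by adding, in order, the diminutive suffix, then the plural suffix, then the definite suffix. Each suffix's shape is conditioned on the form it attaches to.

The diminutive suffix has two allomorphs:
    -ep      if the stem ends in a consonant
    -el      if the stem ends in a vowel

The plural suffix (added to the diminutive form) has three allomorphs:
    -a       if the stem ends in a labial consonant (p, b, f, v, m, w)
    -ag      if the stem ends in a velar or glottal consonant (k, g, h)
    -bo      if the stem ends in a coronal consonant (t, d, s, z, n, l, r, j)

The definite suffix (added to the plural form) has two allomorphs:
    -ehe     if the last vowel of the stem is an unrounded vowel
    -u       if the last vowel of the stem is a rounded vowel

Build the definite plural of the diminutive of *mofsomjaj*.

mofsomjajepaehe

Since the final sound of *mofsomjaj* is /j/ (a consonant), it takes -ep, giving *mofsomjajep*.
The final consonant of the diminutive form *mofsomjajep* is /p/, which is labial, so the plural suffix is -a, giving *mofsomjajepa*.
Since the last vowel of the plural form *mofsomjajepa* is /a/ (an unrounded vowel), it takes -ehe, giving *mofsomjajepaehe*.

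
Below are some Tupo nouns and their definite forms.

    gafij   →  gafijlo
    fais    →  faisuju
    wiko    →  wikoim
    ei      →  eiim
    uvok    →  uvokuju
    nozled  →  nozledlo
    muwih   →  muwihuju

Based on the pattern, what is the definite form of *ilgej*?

The alternation tracks the final sound of the stem — -uju when the stem ends in a voiceless consonant (*fais*, *uvok*, *muwih*); -lo when the stem ends in a voiced consonant (*gafij*, *nozled*); -im when the stem ends in a vowel (*wiko*, *ei*).
Since the final sound of *ilgej* is /j/ (a voiced consonant), it takes -lo, giving *ilgejlo*.

ilgejlo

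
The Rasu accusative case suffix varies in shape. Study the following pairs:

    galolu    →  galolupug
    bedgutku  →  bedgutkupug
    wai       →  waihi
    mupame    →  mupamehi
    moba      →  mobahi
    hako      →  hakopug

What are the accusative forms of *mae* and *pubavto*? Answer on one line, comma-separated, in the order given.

The alternation tracks the last vowel of the stem — -pug when the last vowel of the stem is a rounded vowel (*galolu*, *bedgutku*, *hako*); -hi when the last vowel of the stem is an unrounded vowel (*wai*, *mupame*, *moba*).
*mae*: last vowel = /e/, an unrounded vowel → -hi → *maehi*.
The last vowel of *pubavto* is /o/, which is a rounded vowel, so the suffix is -pug, giving *pubavtopug*.

maehi, pubavtopug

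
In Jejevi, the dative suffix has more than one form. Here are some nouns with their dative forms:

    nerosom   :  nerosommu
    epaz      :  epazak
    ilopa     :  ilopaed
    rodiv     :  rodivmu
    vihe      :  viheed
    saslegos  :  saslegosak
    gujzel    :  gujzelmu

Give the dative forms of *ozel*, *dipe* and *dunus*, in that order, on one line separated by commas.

ozelmu, dipeed, dunusak

The suffix is conditioned by the final sound: -ak when the stem ends in a sibilant (*epaz*, *saslegos*); -mu when the stem ends in a non-sibilant consonant (*nerosom*, *rodiv*, *gujzel*); -ed when the stem ends in a vowel (*ilopa*, *vihe*).
*ozel*: final sound = /l/, a non-sibilant consonant → -mu → *ozelmu*.
*dipe*: final sound = /e/, a vowel → -ed → *dipeed*.
Since the final sound of *dunus* is /s/ (a sibilant), it takes -ak, giving *dunusak*.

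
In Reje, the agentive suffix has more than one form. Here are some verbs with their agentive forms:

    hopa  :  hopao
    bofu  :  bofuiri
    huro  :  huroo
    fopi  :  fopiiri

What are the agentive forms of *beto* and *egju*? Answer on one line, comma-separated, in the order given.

betoo, egjuiri

The alternation tracks the last vowel of the stem — -iri when the last vowel of the stem is a high vowel (*bofu*, *fopi*); -o when the last vowel of the stem is a non-high vowel (*hopa*, *huro*).
The last vowel of *beto* is /o/, which is a non-high vowel, so the suffix is -o, giving *betoo*.
*egju*: last vowel = /u/, a high vowel → -iri → *egjuiri*.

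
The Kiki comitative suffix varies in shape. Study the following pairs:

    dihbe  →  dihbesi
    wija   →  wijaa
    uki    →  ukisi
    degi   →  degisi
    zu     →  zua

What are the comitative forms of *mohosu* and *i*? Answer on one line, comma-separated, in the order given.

Looking at the last vowel of each stem: -si when the last vowel of the stem is a front vowel (*dihbe*, *uki*, *degi*); -a when the last vowel of the stem is a back vowel (*wija*, *zu*).
*mohosu* — last vowel /u/ (a back vowel) → -a → *mohosua*.
The last vowel of *i* is /i/, which is a front vowel, so the suffix is -si, giving *isi*.

mohosua, isi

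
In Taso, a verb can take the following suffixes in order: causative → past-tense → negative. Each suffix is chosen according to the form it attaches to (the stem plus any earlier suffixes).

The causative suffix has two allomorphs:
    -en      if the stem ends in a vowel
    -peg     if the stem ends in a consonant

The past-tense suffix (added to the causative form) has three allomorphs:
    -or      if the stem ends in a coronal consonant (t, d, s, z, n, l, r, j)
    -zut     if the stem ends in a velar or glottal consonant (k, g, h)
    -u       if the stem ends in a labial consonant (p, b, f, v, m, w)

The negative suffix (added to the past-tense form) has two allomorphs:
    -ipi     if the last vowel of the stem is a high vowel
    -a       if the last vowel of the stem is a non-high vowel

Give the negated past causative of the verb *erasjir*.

The final sound of *erasjir* is /r/, which is a consonant, so the causative suffix is -peg, giving *erasjirpeg*.
The causative form *erasjirpeg* — final consonant /g/ (velar/glottal) → -zut → *erasjirpegzut*.
The last vowel of the past-tense form *erasjirpegzut* is /u/, which is a high vowel, so the negative suffix is -ipi, giving *erasjirpegzutipi*.

erasjirpegzutipi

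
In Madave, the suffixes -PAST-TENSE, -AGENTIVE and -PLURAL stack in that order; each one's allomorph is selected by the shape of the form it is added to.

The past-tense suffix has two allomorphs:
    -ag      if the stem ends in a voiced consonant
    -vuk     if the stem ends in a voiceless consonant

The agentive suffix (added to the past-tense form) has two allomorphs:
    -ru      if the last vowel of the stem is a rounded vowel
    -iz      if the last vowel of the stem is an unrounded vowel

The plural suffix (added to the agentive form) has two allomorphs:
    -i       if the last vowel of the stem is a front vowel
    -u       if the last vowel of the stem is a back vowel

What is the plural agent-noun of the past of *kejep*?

*kejep* — final consonant /p/ (voiceless) → -vuk → *kejepvuk*.
The last vowel of the past-tense form *kejepvuk* is /u/, which is a rounded vowel, so the agentive suffix is -ru, giving *kejepvukru*.
Since the last vowel of the agentive form *kejepvukru* is /u/ (a back vowel), it takes -u, giving *kejepvukruu*.

kejepvukruu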